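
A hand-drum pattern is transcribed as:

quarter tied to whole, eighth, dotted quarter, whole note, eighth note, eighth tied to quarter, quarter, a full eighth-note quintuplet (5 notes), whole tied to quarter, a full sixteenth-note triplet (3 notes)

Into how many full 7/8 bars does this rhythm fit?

6

One bar of 7/8 = 7 eighth notes.
Working in eighth notes: quarter tied to whole (quarter + whole) = 10; eighth = 1; dotted quarter = 3; whole note = 8; eighth note = 1; eighth tied to quarter (eighth + quarter) = 3; quarter = 2; a full eighth-note quintuplet (5 notes) (five quintuplet eighths span one half) = 4; whole tied to quarter (whole + quarter) = 10; a full sixteenth-note triplet (3 notes) (three triplet sixteenths span one eighth) = 1.
Total: 10 + 1 + 3 + 8 + 1 + 3 + 2 + 4 + 10 + 1 = 43.
43 ÷ 7 = 6 complete bars with 1 left over.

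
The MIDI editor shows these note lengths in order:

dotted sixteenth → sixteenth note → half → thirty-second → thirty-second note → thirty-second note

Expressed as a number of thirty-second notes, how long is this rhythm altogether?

24

Each duration in thirty-second notes: dotted sixteenth = 3; sixteenth note = 2; half = 16; thirty-second = 1; thirty-second note = 1; thirty-second note = 1.
Adding: 3 + 2 + 16 + 1 + 1 + 1 = 24 thirty-second notes.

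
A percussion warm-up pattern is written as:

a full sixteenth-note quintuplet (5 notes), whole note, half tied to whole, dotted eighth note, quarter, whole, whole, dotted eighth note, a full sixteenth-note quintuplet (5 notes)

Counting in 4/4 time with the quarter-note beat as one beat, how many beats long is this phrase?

One quarter-note beat = 4 sixteenth notes.
Convert each value to sixteenth notes: a full sixteenth-note quintuplet (5 notes) (five quintuplet sixteenths span one quarter) = 4; whole note = 16; half tied to whole (half + whole) = 24; dotted eighth note = 3; quarter = 4; whole = 16; whole = 16; dotted eighth note = 3; a full sixteenth-note quintuplet (5 notes) (five quintuplet sixteenths span one quarter) = 4.
Adding: 4 + 16 + 24 + 3 + 4 + 16 + 16 + 3 + 4 = 90.
90 ÷ 4 = 22.5 beats.

22.5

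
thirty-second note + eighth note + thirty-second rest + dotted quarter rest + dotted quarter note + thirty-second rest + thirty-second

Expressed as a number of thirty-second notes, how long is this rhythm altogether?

32

Express everything in thirty-second notes: thirty-second note = 1; eighth note = 4; thirty-second rest = 1; dotted quarter rest = 12; dotted quarter note = 12; thirty-second rest = 1; thirty-second = 1.
Total: 1 + 4 + 1 + 12 + 12 + 1 + 1 = 32 thirty-second notes.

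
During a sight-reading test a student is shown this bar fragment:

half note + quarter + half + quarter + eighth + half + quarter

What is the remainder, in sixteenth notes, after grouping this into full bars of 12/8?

One bar of 12/8 = 12 eighth notes.
Express everything in eighth notes: half note = 4; quarter = 2; half = 4; quarter = 2; eighth = 1; half = 4; quarter = 2.
Adding: 4 + 2 + 4 + 2 + 1 + 4 + 2 = 19.
19 ÷ 12 = 1 complete bar with 7 eighth notes remaining = 14 sixteenth notes.

14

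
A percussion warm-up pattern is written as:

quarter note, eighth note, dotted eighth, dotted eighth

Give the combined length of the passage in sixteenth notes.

Express everything in sixteenth notes: quarter note = 4; eighth note = 2; dotted eighth = 3; dotted eighth = 3.
Sum: 4 + 2 + 3 + 3 = 12 sixteenth notes.

12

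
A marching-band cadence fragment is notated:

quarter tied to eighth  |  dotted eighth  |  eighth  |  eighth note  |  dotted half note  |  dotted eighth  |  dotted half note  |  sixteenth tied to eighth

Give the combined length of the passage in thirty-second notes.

Convert each value to thirty-second notes: quarter tied to eighth (quarter + eighth) = 12; dotted eighth = 6; eighth = 4; eighth note = 4; dotted half note = 24; dotted eighth = 6; dotted half note = 24; sixteenth tied to eighth (sixteenth + eighth) = 6.
Altogether 12 + 6 + 4 + 4 + 24 + 6 + 24 + 6 = 86 thirty-second notes.

86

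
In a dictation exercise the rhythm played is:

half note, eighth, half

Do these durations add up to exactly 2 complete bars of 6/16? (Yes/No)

One bar of 6/16 = 3 eighth notes, so 2 bars = 6.
Express everything in eighth notes: half note = 4; eighth = 1; half = 4.
Altogether 4 + 1 + 4 = 9.
9 exceeds 6, so the answer is No.

No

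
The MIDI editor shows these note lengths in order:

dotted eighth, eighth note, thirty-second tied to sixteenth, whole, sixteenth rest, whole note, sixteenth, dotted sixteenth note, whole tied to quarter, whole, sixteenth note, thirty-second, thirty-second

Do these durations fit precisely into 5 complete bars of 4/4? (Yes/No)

One bar of 4/4 = 32 thirty-second notes, so 5 bars = 160.
Working in thirty-second notes: dotted eighth = 6; eighth note = 4; thirty-second tied to sixteenth (thirty-second + sixteenth) = 3; whole = 32; sixteenth rest = 2; whole note = 32; sixteenth = 2; dotted sixteenth note = 3; whole tied to quarter (whole + quarter) = 40; whole = 32; sixteenth note = 2; thirty-second = 1; thirty-second = 1.
Adding: 6 + 4 + 3 + 32 + 2 + 32 + 2 + 3 + 40 + 32 + 2 + 1 + 1 = 160.
160 equals 160, so the answer is Yes.

Yes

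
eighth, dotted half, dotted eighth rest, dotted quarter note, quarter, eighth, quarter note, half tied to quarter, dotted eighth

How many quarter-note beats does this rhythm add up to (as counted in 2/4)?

12

One quarter-note beat = 4 sixteenth notes.
Convert each value to sixteenth notes: eighth = 2; dotted half = 12; dotted eighth rest = 3; dotted quarter note = 6; quarter = 4; eighth = 2; quarter note = 4; half tied to quarter (half + quarter) = 12; dotted eighth = 3.
Total: 2 + 12 + 3 + 6 + 4 + 2 + 4 + 12 + 3 = 48.
48 ÷ 4 = 12 beats.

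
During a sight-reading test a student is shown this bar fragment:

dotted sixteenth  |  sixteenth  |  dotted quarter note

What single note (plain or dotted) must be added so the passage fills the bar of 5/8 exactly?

dotted sixteenth note

The bar of 5/8 = 20 thirty-second notes.
Convert each value to thirty-second notes: dotted sixteenth = 3; sixteenth = 2; dotted quarter note = 12.
Total: 3 + 2 + 12 = 17.
Remaining: 20 − 17 = 3 thirty-second notes, which is a dotted sixteenth note.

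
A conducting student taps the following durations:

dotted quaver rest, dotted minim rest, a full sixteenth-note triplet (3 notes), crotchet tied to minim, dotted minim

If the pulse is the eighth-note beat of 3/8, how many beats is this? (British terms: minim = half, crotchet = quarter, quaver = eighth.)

20.5

One eighth-note beat = 2 sixteenth notes.
Express everything in sixteenth notes: dotted quaver rest = 3; dotted minim rest = 12; a full sixteenth-note triplet (3 notes) (three triplet sixteenths span one eighth) = 2; crotchet tied to minim (crotchet + minim) = 12; dotted minim = 12.
Total: 3 + 12 + 2 + 12 + 12 = 41.
41 ÷ 2 = 20.5 beats.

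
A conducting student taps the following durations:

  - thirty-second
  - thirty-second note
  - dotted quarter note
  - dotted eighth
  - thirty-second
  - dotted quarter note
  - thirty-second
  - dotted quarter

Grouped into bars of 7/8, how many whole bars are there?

1

One bar of 7/8 = 28 thirty-second notes.
Each duration in thirty-second notes: thirty-second = 1; thirty-second note = 1; dotted quarter note = 12; dotted eighth = 6; thirty-second = 1; dotted quarter note = 12; thirty-second = 1; dotted quarter = 12.
Sum: 1 + 1 + 12 + 6 + 1 + 12 + 1 + 12 = 46.
46 ÷ 28 = 1 complete bar with 18 left over.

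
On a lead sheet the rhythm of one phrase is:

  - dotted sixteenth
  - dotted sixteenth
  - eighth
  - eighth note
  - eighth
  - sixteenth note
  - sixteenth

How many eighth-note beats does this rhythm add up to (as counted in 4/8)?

One eighth-note beat = 4 thirty-second notes.
Express everything in thirty-second notes: dotted sixteenth = 3; dotted sixteenth = 3; eighth = 4; eighth note = 4; eighth = 4; sixteenth note = 2; sixteenth = 2.
Sum: 3 + 3 + 4 + 4 + 4 + 2 + 2 = 22.
22 ÷ 4 = 5.5 beats.

5.5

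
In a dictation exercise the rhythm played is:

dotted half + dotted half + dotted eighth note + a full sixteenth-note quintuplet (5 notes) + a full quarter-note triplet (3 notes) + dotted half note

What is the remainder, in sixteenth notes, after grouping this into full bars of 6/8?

One bar of 6/8 = 12 sixteenth notes.
Working in sixteenth notes: dotted half = 12; dotted half = 12; dotted eighth note = 3; a full sixteenth-note quintuplet (5 notes) (five quintuplet sixteenths span one quarter) = 4; a full quarter-note triplet (3 notes) (three triplet quarters span one half) = 8; dotted half note = 12.
Total: 12 + 12 + 3 + 4 + 8 + 12 = 51.
51 ÷ 12 = 4 complete bars with 3 sixteenth notes remaining.

3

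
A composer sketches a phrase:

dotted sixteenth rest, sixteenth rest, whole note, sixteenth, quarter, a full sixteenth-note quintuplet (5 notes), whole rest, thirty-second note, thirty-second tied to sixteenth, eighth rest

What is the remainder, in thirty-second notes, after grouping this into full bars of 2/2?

One bar of 2/2 = 32 thirty-second notes.
Each duration in thirty-second notes: dotted sixteenth rest = 3; sixteenth rest = 2; whole note = 32; sixteenth = 2; quarter = 8; a full sixteenth-note quintuplet (5 notes) (five quintuplet sixteenths span one quarter) = 8; whole rest = 32; thirty-second note = 1; thirty-second tied to sixteenth (thirty-second + sixteenth) = 3; eighth rest = 4.
Altogether 3 + 2 + 32 + 2 + 8 + 8 + 32 + 1 + 3 + 4 = 95.
95 ÷ 32 = 2 complete bars with 31 thirty-second notes remaining.

31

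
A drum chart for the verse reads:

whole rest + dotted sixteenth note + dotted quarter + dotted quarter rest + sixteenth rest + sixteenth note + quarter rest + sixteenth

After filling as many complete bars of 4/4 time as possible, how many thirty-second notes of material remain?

9

One bar of 4/4 = 32 thirty-second notes.
In thirty-second notes: whole rest = 32; dotted sixteenth note = 3; dotted quarter = 12; dotted quarter rest = 12; sixteenth rest = 2; sixteenth note = 2; quarter rest = 8; sixteenth = 2.
Total: 32 + 3 + 12 + 12 + 2 + 2 + 8 + 2 = 73.
73 ÷ 32 = 2 complete bars with 9 thirty-second notes remaining.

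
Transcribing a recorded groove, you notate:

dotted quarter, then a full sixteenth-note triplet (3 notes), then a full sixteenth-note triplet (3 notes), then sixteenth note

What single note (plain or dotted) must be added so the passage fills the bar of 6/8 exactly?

sixteenth note

The bar of 6/8 = 12 sixteenth notes.
Express everything in sixteenth notes: dotted quarter = 6; a full sixteenth-note triplet (3 notes) (three triplet sixteenths span one eighth) = 2; a full sixteenth-note triplet (3 notes) (three triplet sixteenths span one eighth) = 2; sixteenth note = 1.
Adding: 6 + 2 + 2 + 1 = 11.
Remaining: 12 − 11 = 1 sixteenth note, which is a sixteenth note.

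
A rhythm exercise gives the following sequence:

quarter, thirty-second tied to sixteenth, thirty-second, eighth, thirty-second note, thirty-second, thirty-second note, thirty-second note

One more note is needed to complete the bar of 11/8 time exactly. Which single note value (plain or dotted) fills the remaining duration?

The bar of 11/8 = 44 thirty-second notes.
In thirty-second notes: quarter = 8; thirty-second tied to sixteenth (thirty-second + sixteenth) = 3; thirty-second = 1; eighth = 4; thirty-second note = 1; thirty-second = 1; thirty-second note = 1; thirty-second note = 1.
Total: 8 + 3 + 1 + 4 + 1 + 1 + 1 + 1 = 20.
Remaining: 44 − 20 = 24 thirty-second notes, which is a dotted half note.

dotted half note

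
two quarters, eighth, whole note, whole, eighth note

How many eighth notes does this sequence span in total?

22

Convert each value to eighth notes: quarter = 2; quarter = 2; eighth = 1; whole note = 8; whole = 8; eighth note = 1.
Sum: 2 + 2 + 1 + 8 + 8 + 1 = 22 eighth notes.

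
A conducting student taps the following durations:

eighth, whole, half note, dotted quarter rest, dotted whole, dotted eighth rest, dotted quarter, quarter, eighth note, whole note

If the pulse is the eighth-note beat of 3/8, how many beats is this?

One eighth-note beat = 2 sixteenth notes.
Working in sixteenth notes: eighth = 2; whole = 16; half note = 8; dotted quarter rest = 6; dotted whole = 24; dotted eighth rest = 3; dotted quarter = 6; quarter = 4; eighth note = 2; whole note = 16.
Altogether 2 + 16 + 8 + 6 + 24 + 3 + 6 + 4 + 2 + 16 = 87.
87 ÷ 2 = 43.5 beats.

43.5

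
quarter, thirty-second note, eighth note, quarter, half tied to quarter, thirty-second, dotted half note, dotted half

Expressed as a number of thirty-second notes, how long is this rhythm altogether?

94

Working in thirty-second notes: quarter = 8; thirty-second note = 1; eighth note = 4; quarter = 8; half tied to quarter (half + quarter) = 24; thirty-second = 1; dotted half note = 24; dotted half = 24.
Adding: 8 + 1 + 4 + 8 + 24 + 1 + 24 + 24 = 94 thirty-second notes.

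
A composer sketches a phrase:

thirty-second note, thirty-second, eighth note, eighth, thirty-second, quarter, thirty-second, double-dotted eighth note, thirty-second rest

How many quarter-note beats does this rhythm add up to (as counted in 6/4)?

3.5

One quarter-note beat = 8 thirty-second notes.
Convert each value to thirty-second notes: thirty-second note = 1; thirty-second = 1; eighth note = 4; eighth = 4; thirty-second = 1; quarter = 8; thirty-second = 1; double-dotted eighth note = 7; thirty-second rest = 1.
Altogether 1 + 1 + 4 + 4 + 1 + 8 + 1 + 7 + 1 = 28.
28 ÷ 8 = 3.5 beats.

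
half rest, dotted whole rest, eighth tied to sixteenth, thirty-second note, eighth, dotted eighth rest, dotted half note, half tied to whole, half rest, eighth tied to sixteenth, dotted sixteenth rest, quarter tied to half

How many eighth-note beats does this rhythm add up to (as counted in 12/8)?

50.5

One eighth-note beat = 4 thirty-second notes.
Express everything in thirty-second notes: half rest = 16; dotted whole rest = 48; eighth tied to sixteenth (eighth + sixteenth) = 6; thirty-second note = 1; eighth = 4; dotted eighth rest = 6; dotted half note = 24; half tied to whole (half + whole) = 48; half rest = 16; eighth tied to sixteenth (eighth + sixteenth) = 6; dotted sixteenth rest = 3; quarter tied to half (quarter + half) = 24.
Altogether 16 + 48 + 6 + 1 + 4 + 6 + 24 + 48 + 16 + 6 + 3 + 24 = 202.
202 ÷ 4 = 50.5 beats.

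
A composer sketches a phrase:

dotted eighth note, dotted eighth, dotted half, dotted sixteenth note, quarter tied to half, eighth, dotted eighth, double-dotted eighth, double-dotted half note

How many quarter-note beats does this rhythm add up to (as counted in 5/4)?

One quarter-note beat = 8 thirty-second notes.
Each duration in thirty-second notes: dotted eighth note = 6; dotted eighth = 6; dotted half = 24; dotted sixteenth note = 3; quarter tied to half (quarter + half) = 24; eighth = 4; dotted eighth = 6; double-dotted eighth = 7; double-dotted half note = 28.
Adding: 6 + 6 + 24 + 3 + 24 + 4 + 6 + 7 + 28 = 108.
108 ÷ 8 = 13.5 beats.

13.5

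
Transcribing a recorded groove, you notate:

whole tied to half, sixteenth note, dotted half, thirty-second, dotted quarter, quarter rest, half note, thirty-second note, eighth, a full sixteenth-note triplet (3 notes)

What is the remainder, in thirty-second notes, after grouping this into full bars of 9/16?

12

One bar of 9/16 = 18 thirty-second notes.
Each duration in thirty-second notes: whole tied to half (whole + half) = 48; sixteenth note = 2; dotted half = 24; thirty-second = 1; dotted quarter = 12; quarter rest = 8; half note = 16; thirty-second note = 1; eighth = 4; a full sixteenth-note triplet (3 notes) (three triplet sixteenths span one eighth) = 4.
Sum: 48 + 2 + 24 + 1 + 12 + 8 + 16 + 1 + 4 + 4 = 120.
120 ÷ 18 = 6 complete bars with 12 thirty-second notes remaining.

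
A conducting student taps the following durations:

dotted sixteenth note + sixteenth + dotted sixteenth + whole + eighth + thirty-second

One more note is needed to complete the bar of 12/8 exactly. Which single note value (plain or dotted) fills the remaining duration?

dotted sixteenth note

The bar of 12/8 = 48 thirty-second notes.
In thirty-second notes: dotted sixteenth note = 3; sixteenth = 2; dotted sixteenth = 3; whole = 32; eighth = 4; thirty-second = 1.
Sum: 3 + 2 + 3 + 32 + 4 + 1 = 45.
Remaining: 48 − 45 = 3 thirty-second notes, which is a dotted sixteenth note.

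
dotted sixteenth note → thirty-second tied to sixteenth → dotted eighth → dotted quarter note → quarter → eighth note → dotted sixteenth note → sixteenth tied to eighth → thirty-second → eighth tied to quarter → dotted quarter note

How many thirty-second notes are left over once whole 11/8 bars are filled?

One bar of 11/8 = 44 thirty-second notes.
Express everything in thirty-second notes: dotted sixteenth note = 3; thirty-second tied to sixteenth (thirty-second + sixteenth) = 3; dotted eighth = 6; dotted quarter note = 12; quarter = 8; eighth note = 4; dotted sixteenth note = 3; sixteenth tied to eighth (sixteenth + eighth) = 6; thirty-second = 1; eighth tied to quarter (eighth + quarter) = 12; dotted quarter note = 12.
Adding: 3 + 3 + 6 + 12 + 8 + 4 + 3 + 6 + 1 + 12 + 12 = 70.
70 ÷ 44 = 1 complete bar with 26 thirty-second notes remaining.

26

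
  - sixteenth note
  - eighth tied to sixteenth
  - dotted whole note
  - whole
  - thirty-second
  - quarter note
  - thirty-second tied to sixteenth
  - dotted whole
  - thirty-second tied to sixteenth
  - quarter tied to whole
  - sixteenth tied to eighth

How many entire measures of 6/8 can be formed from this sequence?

One bar of 6/8 = 24 thirty-second notes.
Each duration in thirty-second notes: sixteenth note = 2; eighth tied to sixteenth (eighth + sixteenth) = 6; dotted whole note = 48; whole = 32; thirty-second = 1; quarter note = 8; thirty-second tied to sixteenth (thirty-second + sixteenth) = 3; dotted whole = 48; thirty-second tied to sixteenth (thirty-second + sixteenth) = 3; quarter tied to whole (quarter + whole) = 40; sixteenth tied to eighth (sixteenth + eighth) = 6.
Altogether 2 + 6 + 48 + 32 + 1 + 8 + 3 + 48 + 3 + 40 + 6 = 197.
197 ÷ 24 = 8 complete bars with 5 left over.

8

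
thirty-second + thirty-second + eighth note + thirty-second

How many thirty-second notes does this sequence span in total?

In thirty-second notes: thirty-second = 1; thirty-second = 1; eighth note = 4; thirty-second = 1.
Sum: 1 + 1 + 4 + 1 = 7 thirty-second notes.

7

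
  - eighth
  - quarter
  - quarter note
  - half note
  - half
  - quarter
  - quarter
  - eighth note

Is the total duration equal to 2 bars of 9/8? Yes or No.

Yes

One bar of 9/8 = 9 eighth notes, so 2 bars = 18.
Working in eighth notes: eighth = 1; quarter = 2; quarter note = 2; half note = 4; half = 4; quarter = 2; quarter = 2; eighth note = 1.
Sum: 1 + 2 + 2 + 4 + 4 + 2 + 2 + 1 = 18.
18 equals 18, so the answer is Yes.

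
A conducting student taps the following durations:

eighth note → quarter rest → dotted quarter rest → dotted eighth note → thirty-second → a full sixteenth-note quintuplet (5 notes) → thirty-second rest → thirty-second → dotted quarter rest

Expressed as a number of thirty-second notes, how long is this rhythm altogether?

53

Express everything in thirty-second notes: eighth note = 4; quarter rest = 8; dotted quarter rest = 12; dotted eighth note = 6; thirty-second = 1; a full sixteenth-note quintuplet (5 notes) (five quintuplet sixteenths span one quarter) = 8; thirty-second rest = 1; thirty-second = 1; dotted quarter rest = 12.
Adding: 4 + 8 + 12 + 6 + 1 + 8 + 1 + 1 + 12 = 53 thirty-second notes.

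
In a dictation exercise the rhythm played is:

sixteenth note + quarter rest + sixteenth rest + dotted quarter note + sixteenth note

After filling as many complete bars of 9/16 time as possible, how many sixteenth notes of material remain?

One bar of 9/16 = 9 sixteenth notes.
Working in sixteenth notes: sixteenth note = 1; quarter rest = 4; sixteenth rest = 1; dotted quarter note = 6; sixteenth note = 1.
Sum: 1 + 4 + 1 + 6 + 1 = 13.
13 ÷ 9 = 1 complete bar with 4 sixteenth notes remaining.

4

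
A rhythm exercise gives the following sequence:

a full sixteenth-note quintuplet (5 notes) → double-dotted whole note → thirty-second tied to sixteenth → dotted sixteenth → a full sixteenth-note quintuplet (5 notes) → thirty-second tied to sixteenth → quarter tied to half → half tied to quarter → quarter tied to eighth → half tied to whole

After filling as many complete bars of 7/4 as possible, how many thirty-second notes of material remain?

21

One bar of 7/4 = 56 thirty-second notes.
Working in thirty-second notes: a full sixteenth-note quintuplet (5 notes) (five quintuplet sixteenths span one quarter) = 8; double-dotted whole note = 56; thirty-second tied to sixteenth (thirty-second + sixteenth) = 3; dotted sixteenth = 3; a full sixteenth-note quintuplet (5 notes) (five quintuplet sixteenths span one quarter) = 8; thirty-second tied to sixteenth (thirty-second + sixteenth) = 3; quarter tied to half (quarter + half) = 24; half tied to quarter (half + quarter) = 24; quarter tied to eighth (quarter + eighth) = 12; half tied to whole (half + whole) = 48.
Adding: 8 + 56 + 3 + 3 + 8 + 3 + 24 + 24 + 12 + 48 = 189.
189 ÷ 56 = 3 complete bars with 21 thirty-second notes remaining.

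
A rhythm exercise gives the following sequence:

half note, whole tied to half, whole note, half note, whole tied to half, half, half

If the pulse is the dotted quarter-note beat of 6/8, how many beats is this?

One dotted quarter-note beat = 3 eighth notes.
Working in eighth notes: half note = 4; whole tied to half (whole + half) = 12; whole note = 8; half note = 4; whole tied to half (whole + half) = 12; half = 4; half = 4.
Total: 4 + 12 + 8 + 4 + 12 + 4 + 4 = 48.
48 ÷ 3 = 16 beats.

16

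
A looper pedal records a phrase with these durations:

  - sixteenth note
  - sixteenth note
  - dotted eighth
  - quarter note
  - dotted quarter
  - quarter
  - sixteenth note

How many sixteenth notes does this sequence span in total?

Working in sixteenth notes: sixteenth note = 1; sixteenth note = 1; dotted eighth = 3; quarter note = 4; dotted quarter = 6; quarter = 4; sixteenth note = 1.
Adding: 1 + 1 + 3 + 4 + 6 + 4 + 1 = 20 sixteenth notes.

20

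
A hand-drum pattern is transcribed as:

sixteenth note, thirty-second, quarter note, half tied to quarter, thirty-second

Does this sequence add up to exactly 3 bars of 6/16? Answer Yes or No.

Yes

One bar of 6/16 = 12 thirty-second notes, so 3 bars = 36.
Each duration in thirty-second notes: sixteenth note = 2; thirty-second = 1; quarter note = 8; half tied to quarter (half + quarter) = 24; thirty-second = 1.
Adding: 2 + 1 + 8 + 24 + 1 = 36.
36 equals 36, so the answer is Yes.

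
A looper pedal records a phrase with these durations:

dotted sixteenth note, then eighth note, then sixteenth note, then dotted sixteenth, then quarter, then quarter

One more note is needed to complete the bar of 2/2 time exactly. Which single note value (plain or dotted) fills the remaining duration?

eighth note

The bar of 2/2 = 32 thirty-second notes.
Convert each value to thirty-second notes: dotted sixteenth note = 3; eighth note = 4; sixteenth note = 2; dotted sixteenth = 3; quarter = 8; quarter = 8.
Adding: 3 + 4 + 2 + 3 + 8 + 8 = 28.
Remaining: 32 − 28 = 4 thirty-second notes, which is a eighth note.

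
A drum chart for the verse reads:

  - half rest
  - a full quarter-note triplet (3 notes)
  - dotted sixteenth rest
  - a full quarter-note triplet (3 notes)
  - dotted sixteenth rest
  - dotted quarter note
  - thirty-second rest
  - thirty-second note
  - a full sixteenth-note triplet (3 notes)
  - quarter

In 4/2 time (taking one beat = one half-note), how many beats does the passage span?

One half-note beat = 16 thirty-second notes.
Each duration in thirty-second notes: half rest = 16; a full quarter-note triplet (3 notes) (three triplet quarters span one half) = 16; dotted sixteenth rest = 3; a full quarter-note triplet (3 notes) (three triplet quarters span one half) = 16; dotted sixteenth rest = 3; dotted quarter note = 12; thirty-second rest = 1; thirty-second note = 1; a full sixteenth-note triplet (3 notes) (three triplet sixteenths span one eighth) = 4; quarter = 8.
Adding: 16 + 16 + 3 + 16 + 3 + 12 + 1 + 1 + 4 + 8 = 80.
80 ÷ 16 = 5 beats.

5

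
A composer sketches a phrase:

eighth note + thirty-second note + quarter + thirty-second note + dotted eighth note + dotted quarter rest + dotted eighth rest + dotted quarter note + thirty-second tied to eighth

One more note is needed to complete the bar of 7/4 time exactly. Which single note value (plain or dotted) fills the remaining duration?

thirty-second note

The bar of 7/4 = 56 thirty-second notes.
Each duration in thirty-second notes: eighth note = 4; thirty-second note = 1; quarter = 8; thirty-second note = 1; dotted eighth note = 6; dotted quarter rest = 12; dotted eighth rest = 6; dotted quarter note = 12; thirty-second tied to eighth (thirty-second + eighth) = 5.
Altogether 4 + 1 + 8 + 1 + 6 + 12 + 6 + 12 + 5 = 55.
Remaining: 56 − 55 = 1 thirty-second note, which is a thirty-second note.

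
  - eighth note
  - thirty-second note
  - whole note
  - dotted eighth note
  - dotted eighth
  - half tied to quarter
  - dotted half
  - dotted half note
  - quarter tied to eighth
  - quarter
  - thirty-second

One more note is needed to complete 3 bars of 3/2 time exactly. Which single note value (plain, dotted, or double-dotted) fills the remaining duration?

3 bars of 3/2 = 144 thirty-second notes.
Each duration in thirty-second notes: eighth note = 4; thirty-second note = 1; whole note = 32; dotted eighth note = 6; dotted eighth = 6; half tied to quarter (half + quarter) = 24; dotted half = 24; dotted half note = 24; quarter tied to eighth (quarter + eighth) = 12; quarter = 8; thirty-second = 1.
Altogether 4 + 1 + 32 + 6 + 6 + 24 + 24 + 24 + 12 + 8 + 1 = 142.
Remaining: 144 − 142 = 2 thirty-second notes, which is a sixteenth note.

sixteenth note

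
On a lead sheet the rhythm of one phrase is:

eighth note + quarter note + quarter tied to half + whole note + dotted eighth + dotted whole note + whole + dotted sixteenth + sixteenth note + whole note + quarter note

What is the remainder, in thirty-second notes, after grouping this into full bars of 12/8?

One bar of 12/8 = 48 thirty-second notes.
Each duration in thirty-second notes: eighth note = 4; quarter note = 8; quarter tied to half (quarter + half) = 24; whole note = 32; dotted eighth = 6; dotted whole note = 48; whole = 32; dotted sixteenth = 3; sixteenth note = 2; whole note = 32; quarter note = 8.
Adding: 4 + 8 + 24 + 32 + 6 + 48 + 32 + 3 + 2 + 32 + 8 = 199.
199 ÷ 48 = 4 complete bars with 7 thirty-second notes remaining.

7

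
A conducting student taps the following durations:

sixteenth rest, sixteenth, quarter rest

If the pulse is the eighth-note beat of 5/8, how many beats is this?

One eighth-note beat = 2 sixteenth notes.
Each duration in sixteenth notes: sixteenth rest = 1; sixteenth = 1; quarter rest = 4.
Total: 1 + 1 + 4 = 6.
6 ÷ 2 = 3 beats.

3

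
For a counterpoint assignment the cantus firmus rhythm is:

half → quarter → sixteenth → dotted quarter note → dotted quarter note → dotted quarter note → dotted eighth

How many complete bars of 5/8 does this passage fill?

One bar of 5/8 = 10 sixteenth notes.
Express everything in sixteenth notes: half = 8; quarter = 4; sixteenth = 1; dotted quarter note = 6; dotted quarter note = 6; dotted quarter note = 6; dotted eighth = 3.
Sum: 8 + 4 + 1 + 6 + 6 + 6 + 3 = 34.
34 ÷ 10 = 3 complete bars with 4 left over.

3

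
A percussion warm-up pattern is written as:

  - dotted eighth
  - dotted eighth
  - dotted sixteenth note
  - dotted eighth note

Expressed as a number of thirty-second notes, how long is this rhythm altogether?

21

Each duration in thirty-second notes: dotted eighth = 6; dotted eighth = 6; dotted sixteenth note = 3; dotted eighth note = 6.
Sum: 6 + 6 + 3 + 6 = 21 thirty-second notes.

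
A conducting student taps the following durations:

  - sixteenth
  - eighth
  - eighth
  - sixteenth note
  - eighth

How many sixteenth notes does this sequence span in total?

8

Each duration in sixteenth notes: sixteenth = 1; eighth = 2; eighth = 2; sixteenth note = 1; eighth = 2.
Adding: 1 + 2 + 2 + 1 + 2 = 8 sixteenth notes.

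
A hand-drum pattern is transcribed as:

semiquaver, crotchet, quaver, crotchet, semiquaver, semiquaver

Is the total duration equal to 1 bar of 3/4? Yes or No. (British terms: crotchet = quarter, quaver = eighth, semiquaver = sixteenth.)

One bar of 3/4 = 12 sixteenth notes.
Working in sixteenth notes: semiquaver = 1; crotchet = 4; quaver = 2; crotchet = 4; semiquaver = 1; semiquaver = 1.
Total: 1 + 4 + 2 + 4 + 1 + 1 = 13.
13 exceeds 12, so the answer is No.

No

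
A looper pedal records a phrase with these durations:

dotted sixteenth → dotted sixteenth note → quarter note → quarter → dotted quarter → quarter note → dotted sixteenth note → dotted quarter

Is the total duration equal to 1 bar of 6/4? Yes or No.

No

One bar of 6/4 = 48 thirty-second notes.
In thirty-second notes: dotted sixteenth = 3; dotted sixteenth note = 3; quarter note = 8; quarter = 8; dotted quarter = 12; quarter note = 8; dotted sixteenth note = 3; dotted quarter = 12.
Sum: 3 + 3 + 8 + 8 + 12 + 8 + 3 + 12 = 57.
57 exceeds 48, so the answer is No.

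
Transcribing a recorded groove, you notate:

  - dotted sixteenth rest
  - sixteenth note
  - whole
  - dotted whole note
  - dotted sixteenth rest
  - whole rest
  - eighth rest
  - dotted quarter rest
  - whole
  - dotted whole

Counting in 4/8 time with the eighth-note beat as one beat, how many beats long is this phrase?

One eighth-note beat = 4 thirty-second notes.
Each duration in thirty-second notes: dotted sixteenth rest = 3; sixteenth note = 2; whole = 32; dotted whole note = 48; dotted sixteenth rest = 3; whole rest = 32; eighth rest = 4; dotted quarter rest = 12; whole = 32; dotted whole = 48.
Adding: 3 + 2 + 32 + 48 + 3 + 32 + 4 + 12 + 32 + 48 = 216.
216 ÷ 4 = 54 beats.

54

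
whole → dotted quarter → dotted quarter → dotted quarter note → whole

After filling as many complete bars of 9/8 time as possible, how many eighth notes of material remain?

7

One bar of 9/8 = 9 eighth notes.
Each duration in eighth notes: whole = 8; dotted quarter = 3; dotted quarter = 3; dotted quarter note = 3; whole = 8.
Adding: 8 + 3 + 3 + 3 + 8 = 25.
25 ÷ 9 = 2 complete bars with 7 eighth notes remaining.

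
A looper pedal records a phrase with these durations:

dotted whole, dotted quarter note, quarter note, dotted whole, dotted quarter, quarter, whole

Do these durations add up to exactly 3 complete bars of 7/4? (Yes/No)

Yes

One bar of 7/4 = 14 eighth notes, so 3 bars = 42.
In eighth notes: dotted whole = 12; dotted quarter note = 3; quarter note = 2; dotted whole = 12; dotted quarter = 3; quarter = 2; whole = 8.
Total: 12 + 3 + 2 + 12 + 3 + 2 + 8 = 42.
42 equals 42, so the answer is Yes.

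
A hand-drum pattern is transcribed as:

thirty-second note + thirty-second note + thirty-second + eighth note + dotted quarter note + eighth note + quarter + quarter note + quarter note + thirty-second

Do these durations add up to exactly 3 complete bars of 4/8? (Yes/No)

Yes

One bar of 4/8 = 16 thirty-second notes, so 3 bars = 48.
Express everything in thirty-second notes: thirty-second note = 1; thirty-second note = 1; thirty-second = 1; eighth note = 4; dotted quarter note = 12; eighth note = 4; quarter = 8; quarter note = 8; quarter note = 8; thirty-second = 1.
Total: 1 + 1 + 1 + 4 + 12 + 4 + 8 + 8 + 8 + 1 = 48.
48 equals 48, so the answer is Yes.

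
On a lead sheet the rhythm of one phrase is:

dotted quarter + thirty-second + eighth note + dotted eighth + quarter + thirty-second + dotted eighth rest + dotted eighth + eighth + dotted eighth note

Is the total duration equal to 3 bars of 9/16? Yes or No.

One bar of 9/16 = 18 thirty-second notes, so 3 bars = 54.
Express everything in thirty-second notes: dotted quarter = 12; thirty-second = 1; eighth note = 4; dotted eighth = 6; quarter = 8; thirty-second = 1; dotted eighth rest = 6; dotted eighth = 6; eighth = 4; dotted eighth note = 6.
Sum: 12 + 1 + 4 + 6 + 8 + 1 + 6 + 6 + 4 + 6 = 54.
54 equals 54, so the answer is Yes.

Yes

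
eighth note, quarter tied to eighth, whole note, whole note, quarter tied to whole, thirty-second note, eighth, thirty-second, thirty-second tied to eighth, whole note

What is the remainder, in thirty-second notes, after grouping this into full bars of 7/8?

23

One bar of 7/8 = 28 thirty-second notes.
In thirty-second notes: eighth note = 4; quarter tied to eighth (quarter + eighth) = 12; whole note = 32; whole note = 32; quarter tied to whole (quarter + whole) = 40; thirty-second note = 1; eighth = 4; thirty-second = 1; thirty-second tied to eighth (thirty-second + eighth) = 5; whole note = 32.
Sum: 4 + 12 + 32 + 32 + 40 + 1 + 4 + 1 + 5 + 32 = 163.
163 ÷ 28 = 5 complete bars with 23 thirty-second notes remaining.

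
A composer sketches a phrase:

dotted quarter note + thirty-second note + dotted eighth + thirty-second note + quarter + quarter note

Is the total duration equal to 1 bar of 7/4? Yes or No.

One bar of 7/4 = 56 thirty-second notes.
Working in thirty-second notes: dotted quarter note = 12; thirty-second note = 1; dotted eighth = 6; thirty-second note = 1; quarter = 8; quarter note = 8.
Total: 12 + 1 + 6 + 1 + 8 + 8 = 36.
36 falls short of 56, so the answer is No.

No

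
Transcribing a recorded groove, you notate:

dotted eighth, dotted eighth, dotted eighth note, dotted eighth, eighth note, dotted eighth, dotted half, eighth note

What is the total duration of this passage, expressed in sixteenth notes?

Express everything in sixteenth notes: dotted eighth = 3; dotted eighth = 3; dotted eighth note = 3; dotted eighth = 3; eighth note = 2; dotted eighth = 3; dotted half = 12; eighth note = 2.
Sum: 3 + 3 + 3 + 3 + 2 + 3 + 12 + 2 = 31 sixteenth notes.

31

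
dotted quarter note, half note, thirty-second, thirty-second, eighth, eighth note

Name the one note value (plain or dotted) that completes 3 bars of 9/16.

half note

3 bars of 9/16 = 54 thirty-second notes.
Convert each value to thirty-second notes: dotted quarter note = 12; half note = 16; thirty-second = 1; thirty-second = 1; eighth = 4; eighth note = 4.
Altogether 12 + 16 + 1 + 1 + 4 + 4 = 38.
Remaining: 54 − 38 = 16 thirty-second notes, which is a half note.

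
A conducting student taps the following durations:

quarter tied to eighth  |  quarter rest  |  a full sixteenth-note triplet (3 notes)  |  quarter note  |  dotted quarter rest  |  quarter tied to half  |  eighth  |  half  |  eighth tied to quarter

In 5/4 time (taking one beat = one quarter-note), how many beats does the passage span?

12.5

One quarter-note beat = 2 eighth notes.
Express everything in eighth notes: quarter tied to eighth (quarter + eighth) = 3; quarter rest = 2; a full sixteenth-note triplet (3 notes) (three triplet sixteenths span one eighth) = 1; quarter note = 2; dotted quarter rest = 3; quarter tied to half (quarter + half) = 6; eighth = 1; half = 4; eighth tied to quarter (eighth + quarter) = 3.
Altogether 3 + 2 + 1 + 2 + 3 + 6 + 1 + 4 + 3 = 25.
25 ÷ 2 = 12.5 beats.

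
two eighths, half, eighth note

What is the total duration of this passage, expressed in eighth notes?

Express everything in eighth notes: eighth = 1; eighth = 1; half = 4; eighth note = 1.
Altogether 1 + 1 + 4 + 1 = 7 eighth notes.

7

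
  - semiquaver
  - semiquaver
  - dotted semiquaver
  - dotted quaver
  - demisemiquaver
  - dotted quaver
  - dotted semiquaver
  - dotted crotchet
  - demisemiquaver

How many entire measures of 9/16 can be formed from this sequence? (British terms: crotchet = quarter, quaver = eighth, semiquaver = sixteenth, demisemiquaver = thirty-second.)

One bar of 9/16 = 18 thirty-second notes.
Convert each value to thirty-second notes: semiquaver = 2; semiquaver = 2; dotted semiquaver = 3; dotted quaver = 6; demisemiquaver = 1; dotted quaver = 6; dotted semiquaver = 3; dotted crotchet = 12; demisemiquaver = 1.
Total: 2 + 2 + 3 + 6 + 1 + 6 + 3 + 12 + 1 = 36.
36 ÷ 18 = 2 complete bars with 0 left over.

2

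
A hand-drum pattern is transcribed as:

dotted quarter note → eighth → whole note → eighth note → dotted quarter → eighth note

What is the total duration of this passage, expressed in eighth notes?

Express everything in eighth notes: dotted quarter note = 3; eighth = 1; whole note = 8; eighth note = 1; dotted quarter = 3; eighth note = 1.
Altogether 3 + 1 + 8 + 1 + 3 + 1 = 17 eighth notes.

17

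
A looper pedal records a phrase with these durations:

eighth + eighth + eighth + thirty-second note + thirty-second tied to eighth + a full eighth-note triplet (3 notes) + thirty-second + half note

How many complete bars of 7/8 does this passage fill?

1

One bar of 7/8 = 28 thirty-second notes.
Each duration in thirty-second notes: eighth = 4; eighth = 4; eighth = 4; thirty-second note = 1; thirty-second tied to eighth (thirty-second + eighth) = 5; a full eighth-note triplet (3 notes) (three triplet eighths span one quarter) = 8; thirty-second = 1; half note = 16.
Sum: 4 + 4 + 4 + 1 + 5 + 8 + 1 + 16 = 43.
43 ÷ 28 = 1 complete bar with 15 left over.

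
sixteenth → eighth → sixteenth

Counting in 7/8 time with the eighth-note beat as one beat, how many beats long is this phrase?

2

One eighth-note beat = 2 sixteenth notes.
Express everything in sixteenth notes: sixteenth = 1; eighth = 2; sixteenth = 1.
Total: 1 + 2 + 1 = 4.
4 ÷ 2 = 2 beats.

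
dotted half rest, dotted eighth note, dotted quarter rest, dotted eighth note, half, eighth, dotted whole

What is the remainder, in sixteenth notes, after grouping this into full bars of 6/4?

One bar of 6/4 = 24 sixteenth notes.
Convert each value to sixteenth notes: dotted half rest = 12; dotted eighth note = 3; dotted quarter rest = 6; dotted eighth note = 3; half = 8; eighth = 2; dotted whole = 24.
Sum: 12 + 3 + 6 + 3 + 8 + 2 + 24 = 58.
58 ÷ 24 = 2 complete bars with 10 sixteenth notes remaining.

10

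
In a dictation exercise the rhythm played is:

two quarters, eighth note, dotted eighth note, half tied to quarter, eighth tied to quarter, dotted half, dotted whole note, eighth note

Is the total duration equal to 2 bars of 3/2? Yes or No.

One bar of 3/2 = 24 sixteenth notes, so 2 bars = 48.
Express everything in sixteenth notes: quarter = 4; quarter = 4; eighth note = 2; dotted eighth note = 3; half tied to quarter (half + quarter) = 12; eighth tied to quarter (eighth + quarter) = 6; dotted half = 12; dotted whole note = 24; eighth note = 2.
Sum: 4 + 4 + 2 + 3 + 12 + 6 + 12 + 24 + 2 = 69.
69 exceeds 48, so the answer is No.

No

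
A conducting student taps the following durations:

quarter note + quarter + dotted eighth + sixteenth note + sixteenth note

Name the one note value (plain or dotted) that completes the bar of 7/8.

sixteenth note

The bar of 7/8 = 14 sixteenth notes.
Working in sixteenth notes: quarter note = 4; quarter = 4; dotted eighth = 3; sixteenth note = 1; sixteenth note = 1.
Total: 4 + 4 + 3 + 1 + 1 = 13.
Remaining: 14 − 13 = 1 sixteenth note, which is a sixteenth note.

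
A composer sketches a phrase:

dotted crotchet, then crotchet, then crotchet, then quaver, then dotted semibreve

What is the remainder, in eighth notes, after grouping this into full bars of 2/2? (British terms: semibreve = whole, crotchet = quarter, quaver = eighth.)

One bar of 2/2 = 8 eighth notes.
Each duration in eighth notes: dotted crotchet = 3; crotchet = 2; crotchet = 2; quaver = 1; dotted semibreve = 12.
Altogether 3 + 2 + 2 + 1 + 12 = 20.
20 ÷ 8 = 2 complete bars with 4 eighth notes remaining.

4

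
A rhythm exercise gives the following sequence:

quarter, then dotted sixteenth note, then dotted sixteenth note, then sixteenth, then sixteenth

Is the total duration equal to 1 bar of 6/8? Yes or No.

One bar of 6/8 = 24 thirty-second notes.
Convert each value to thirty-second notes: quarter = 8; dotted sixteenth note = 3; dotted sixteenth note = 3; sixteenth = 2; sixteenth = 2.
Total: 8 + 3 + 3 + 2 + 2 = 18.
18 falls short of 24, so the answer is No.

No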